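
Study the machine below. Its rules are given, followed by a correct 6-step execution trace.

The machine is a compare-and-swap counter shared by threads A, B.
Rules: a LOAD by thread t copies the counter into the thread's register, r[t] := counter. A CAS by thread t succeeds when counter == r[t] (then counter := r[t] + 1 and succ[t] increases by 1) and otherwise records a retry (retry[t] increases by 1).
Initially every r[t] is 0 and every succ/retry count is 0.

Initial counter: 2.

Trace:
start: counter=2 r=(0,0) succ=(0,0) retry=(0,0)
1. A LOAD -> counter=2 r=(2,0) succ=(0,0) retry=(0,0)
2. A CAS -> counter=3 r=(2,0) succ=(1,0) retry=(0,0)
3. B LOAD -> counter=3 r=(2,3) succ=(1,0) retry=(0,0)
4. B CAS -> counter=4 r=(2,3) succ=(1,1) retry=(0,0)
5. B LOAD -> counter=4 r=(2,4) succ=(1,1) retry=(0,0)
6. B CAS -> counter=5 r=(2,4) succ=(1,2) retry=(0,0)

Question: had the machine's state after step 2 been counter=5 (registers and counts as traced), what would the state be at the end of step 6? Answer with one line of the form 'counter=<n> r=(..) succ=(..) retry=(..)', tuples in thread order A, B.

counter=7 r=(2,6) succ=(1,2) retry=(0,0)

state after step 2 := counter=5 r=(2,0) succ=(1,0) retry=(0,0)
3. B LOAD -> counter=5 r=(2,5) succ=(1,0) retry=(0,0)
4. B CAS -> counter=6 r=(2,5) succ=(1,1) retry=(0,0)
5. B LOAD -> counter=6 r=(2,6) succ=(1,1) retry=(0,0)
6. B CAS -> counter=7 r=(2,6) succ=(1,2) retry=(0,0)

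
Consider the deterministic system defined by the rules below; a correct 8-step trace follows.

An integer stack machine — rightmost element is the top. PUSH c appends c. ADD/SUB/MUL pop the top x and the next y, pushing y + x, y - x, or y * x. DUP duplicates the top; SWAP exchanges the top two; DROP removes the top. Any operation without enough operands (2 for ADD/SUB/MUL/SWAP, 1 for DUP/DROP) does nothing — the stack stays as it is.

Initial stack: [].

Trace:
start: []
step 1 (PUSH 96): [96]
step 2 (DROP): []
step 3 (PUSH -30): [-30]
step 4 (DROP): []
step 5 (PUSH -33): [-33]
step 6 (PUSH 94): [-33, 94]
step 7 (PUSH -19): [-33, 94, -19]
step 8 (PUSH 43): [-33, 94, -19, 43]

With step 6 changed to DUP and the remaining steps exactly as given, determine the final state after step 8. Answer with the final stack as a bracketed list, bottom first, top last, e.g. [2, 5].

[-33, -33, -19, 43]

(re-executing from step 6 with the substitution; state before step 6: [-33])
step 6 (DUP): [-33, -33]
step 7 (PUSH -19): [-33, -33, -19]
step 8 (PUSH 43): [-33, -33, -19, 43]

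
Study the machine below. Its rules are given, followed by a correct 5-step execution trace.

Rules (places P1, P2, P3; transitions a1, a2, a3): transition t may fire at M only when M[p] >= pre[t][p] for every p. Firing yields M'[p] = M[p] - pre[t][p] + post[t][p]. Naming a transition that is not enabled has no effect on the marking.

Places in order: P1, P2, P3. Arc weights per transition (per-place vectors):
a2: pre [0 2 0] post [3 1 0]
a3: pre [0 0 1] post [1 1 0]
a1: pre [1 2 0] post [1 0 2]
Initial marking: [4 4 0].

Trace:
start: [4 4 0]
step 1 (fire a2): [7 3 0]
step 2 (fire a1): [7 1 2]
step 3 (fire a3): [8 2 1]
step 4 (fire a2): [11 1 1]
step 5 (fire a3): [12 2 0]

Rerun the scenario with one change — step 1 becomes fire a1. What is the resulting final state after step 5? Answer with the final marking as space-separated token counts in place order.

(re-executing from step 1 with the substitution; state before step 1: [4 4 0])
step 1 (fire a1): [4 2 2]
step 2 (fire a1): [4 0 4]
step 3 (fire a3): [5 1 3]
step 4 (fire a2): [5 1 3]
step 5 (fire a3): [6 2 2]

6 2 2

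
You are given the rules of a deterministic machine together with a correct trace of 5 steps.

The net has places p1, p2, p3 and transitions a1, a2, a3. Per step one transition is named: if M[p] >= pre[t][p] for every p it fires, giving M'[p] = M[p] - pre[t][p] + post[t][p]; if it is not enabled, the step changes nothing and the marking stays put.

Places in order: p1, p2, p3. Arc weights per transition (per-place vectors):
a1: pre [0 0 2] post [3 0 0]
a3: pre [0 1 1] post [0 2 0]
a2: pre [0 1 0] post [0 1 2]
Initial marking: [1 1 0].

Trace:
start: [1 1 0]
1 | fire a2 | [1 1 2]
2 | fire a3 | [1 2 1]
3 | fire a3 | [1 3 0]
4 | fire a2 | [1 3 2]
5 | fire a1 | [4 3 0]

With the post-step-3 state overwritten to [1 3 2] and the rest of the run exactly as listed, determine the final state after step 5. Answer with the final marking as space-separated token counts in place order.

4 3 2

state after step 3 := [1 3 2]
4 | fire a2 | [1 3 4]
5 | fire a1 | [4 3 2]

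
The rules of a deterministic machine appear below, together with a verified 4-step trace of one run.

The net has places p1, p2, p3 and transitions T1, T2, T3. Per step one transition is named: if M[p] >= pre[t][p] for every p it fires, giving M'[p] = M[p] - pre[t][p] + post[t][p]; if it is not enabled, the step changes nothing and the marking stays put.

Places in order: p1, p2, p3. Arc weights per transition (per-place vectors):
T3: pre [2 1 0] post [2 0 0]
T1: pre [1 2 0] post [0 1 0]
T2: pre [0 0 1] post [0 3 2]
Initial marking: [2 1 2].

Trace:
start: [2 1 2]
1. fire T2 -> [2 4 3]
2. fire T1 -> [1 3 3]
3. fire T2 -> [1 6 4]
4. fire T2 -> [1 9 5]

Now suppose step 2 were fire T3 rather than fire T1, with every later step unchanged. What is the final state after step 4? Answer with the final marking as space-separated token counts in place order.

2 9 5

(re-executing from step 2 with the substitution; state before step 2: [2 4 3])
2. fire T3 -> [2 3 3]
3. fire T2 -> [2 6 4]
4. fire T2 -> [2 9 5]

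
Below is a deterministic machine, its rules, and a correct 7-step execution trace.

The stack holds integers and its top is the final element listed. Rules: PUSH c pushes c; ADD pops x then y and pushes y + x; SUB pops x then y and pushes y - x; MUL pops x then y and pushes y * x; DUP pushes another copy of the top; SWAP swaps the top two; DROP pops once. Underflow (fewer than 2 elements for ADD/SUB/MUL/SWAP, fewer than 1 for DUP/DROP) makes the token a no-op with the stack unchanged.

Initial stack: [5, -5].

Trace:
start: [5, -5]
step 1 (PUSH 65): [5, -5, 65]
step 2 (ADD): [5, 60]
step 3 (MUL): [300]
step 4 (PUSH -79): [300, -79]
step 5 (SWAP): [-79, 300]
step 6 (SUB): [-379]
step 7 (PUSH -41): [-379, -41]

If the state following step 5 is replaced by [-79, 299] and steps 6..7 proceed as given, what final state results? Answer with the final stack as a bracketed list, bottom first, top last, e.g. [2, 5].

state after step 5 := [-79, 299]
step 6 (SUB): [-378]
step 7 (PUSH -41): [-378, -41]

[-378, -41]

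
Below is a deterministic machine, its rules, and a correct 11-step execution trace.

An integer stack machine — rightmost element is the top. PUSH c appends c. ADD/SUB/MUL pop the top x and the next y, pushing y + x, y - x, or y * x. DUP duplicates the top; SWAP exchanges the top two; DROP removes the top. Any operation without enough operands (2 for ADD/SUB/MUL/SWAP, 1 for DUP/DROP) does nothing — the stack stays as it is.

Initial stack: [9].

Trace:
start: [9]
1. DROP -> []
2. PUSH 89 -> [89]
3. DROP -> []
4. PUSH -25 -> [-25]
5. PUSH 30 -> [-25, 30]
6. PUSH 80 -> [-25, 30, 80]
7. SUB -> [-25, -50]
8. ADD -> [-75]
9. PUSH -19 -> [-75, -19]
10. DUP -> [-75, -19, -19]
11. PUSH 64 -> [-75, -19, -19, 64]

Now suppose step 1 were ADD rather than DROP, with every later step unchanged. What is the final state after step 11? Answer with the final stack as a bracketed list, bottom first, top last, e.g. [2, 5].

[9, -75, -19, -19, 64]

(re-executing from step 1 with the substitution; state before step 1: [9])
1. ADD -> [9]
2. PUSH 89 -> [9, 89]
3. DROP -> [9]
4. PUSH -25 -> [9, -25]
5. PUSH 30 -> [9, -25, 30]
6. PUSH 80 -> [9, -25, 30, 80]
7. SUB -> [9, -25, -50]
8. ADD -> [9, -75]
9. PUSH -19 -> [9, -75, -19]
10. DUP -> [9, -75, -19, -19]
11. PUSH 64 -> [9, -75, -19, -19, 64]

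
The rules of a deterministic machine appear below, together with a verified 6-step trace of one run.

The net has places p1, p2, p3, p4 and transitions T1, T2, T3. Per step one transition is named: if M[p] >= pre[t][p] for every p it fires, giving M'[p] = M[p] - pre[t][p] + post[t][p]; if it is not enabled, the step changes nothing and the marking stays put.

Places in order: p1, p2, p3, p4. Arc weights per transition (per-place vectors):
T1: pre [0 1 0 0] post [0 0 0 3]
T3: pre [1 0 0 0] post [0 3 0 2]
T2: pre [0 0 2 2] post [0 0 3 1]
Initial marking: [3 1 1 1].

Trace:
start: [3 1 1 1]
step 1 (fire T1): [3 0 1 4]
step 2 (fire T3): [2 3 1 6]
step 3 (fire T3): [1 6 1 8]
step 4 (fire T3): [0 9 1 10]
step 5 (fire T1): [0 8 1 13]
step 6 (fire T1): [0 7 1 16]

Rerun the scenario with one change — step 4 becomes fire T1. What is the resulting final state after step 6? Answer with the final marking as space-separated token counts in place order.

1 3 1 17

(re-executing from step 4 with the substitution; state before step 4: [1 6 1 8])
step 4 (fire T1): [1 5 1 11]
step 5 (fire T1): [1 4 1 14]
step 6 (fire T1): [1 3 1 17]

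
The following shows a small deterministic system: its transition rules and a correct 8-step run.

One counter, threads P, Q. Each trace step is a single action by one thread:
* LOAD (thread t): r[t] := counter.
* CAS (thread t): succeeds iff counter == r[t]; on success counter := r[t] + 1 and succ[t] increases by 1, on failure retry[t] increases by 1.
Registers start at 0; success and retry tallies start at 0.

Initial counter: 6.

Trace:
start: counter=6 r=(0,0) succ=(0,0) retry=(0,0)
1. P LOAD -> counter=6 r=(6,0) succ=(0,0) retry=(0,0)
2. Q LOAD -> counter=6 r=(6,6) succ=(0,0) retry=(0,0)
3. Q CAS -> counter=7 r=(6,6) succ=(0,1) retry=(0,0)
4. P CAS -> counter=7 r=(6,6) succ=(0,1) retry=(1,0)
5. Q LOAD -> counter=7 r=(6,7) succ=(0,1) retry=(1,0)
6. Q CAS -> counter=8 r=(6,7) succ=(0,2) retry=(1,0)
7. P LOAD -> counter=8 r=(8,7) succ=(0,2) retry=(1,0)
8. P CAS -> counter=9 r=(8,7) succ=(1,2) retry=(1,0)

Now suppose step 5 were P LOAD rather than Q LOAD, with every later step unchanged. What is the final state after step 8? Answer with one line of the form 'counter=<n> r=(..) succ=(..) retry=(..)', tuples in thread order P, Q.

(re-executing from step 5 with the substitution; state before step 5: counter=7 r=(6,6) succ=(0,1) retry=(1,0))
5. P LOAD -> counter=7 r=(7,6) succ=(0,1) retry=(1,0)
6. Q CAS -> counter=7 r=(7,6) succ=(0,1) retry=(1,1)
7. P LOAD -> counter=7 r=(7,6) succ=(0,1) retry=(1,1)
8. P CAS -> counter=8 r=(7,6) succ=(1,1) retry=(1,1)

counter=8 r=(7,6) succ=(1,1) retry=(1,1)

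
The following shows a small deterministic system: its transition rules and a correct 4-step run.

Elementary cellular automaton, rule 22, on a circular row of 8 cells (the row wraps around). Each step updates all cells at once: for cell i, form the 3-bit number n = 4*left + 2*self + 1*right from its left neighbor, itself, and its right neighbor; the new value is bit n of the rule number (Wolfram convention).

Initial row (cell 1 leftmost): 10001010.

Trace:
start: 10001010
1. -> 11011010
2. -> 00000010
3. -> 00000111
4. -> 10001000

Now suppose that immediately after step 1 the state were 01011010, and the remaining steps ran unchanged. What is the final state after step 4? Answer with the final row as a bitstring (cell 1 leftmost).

01111110

state after step 1 := 01011010
2. -> 11000011
3. -> 00100100
4. -> 01111110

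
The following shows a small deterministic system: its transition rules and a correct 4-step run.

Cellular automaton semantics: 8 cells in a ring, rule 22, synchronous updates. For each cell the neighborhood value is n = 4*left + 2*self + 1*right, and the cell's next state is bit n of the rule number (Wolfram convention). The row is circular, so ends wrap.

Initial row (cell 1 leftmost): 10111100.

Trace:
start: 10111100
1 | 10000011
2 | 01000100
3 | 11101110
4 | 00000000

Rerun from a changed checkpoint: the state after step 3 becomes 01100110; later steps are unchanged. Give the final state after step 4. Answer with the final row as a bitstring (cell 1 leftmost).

state after step 3 := 01100110
4 | 10011001

10011001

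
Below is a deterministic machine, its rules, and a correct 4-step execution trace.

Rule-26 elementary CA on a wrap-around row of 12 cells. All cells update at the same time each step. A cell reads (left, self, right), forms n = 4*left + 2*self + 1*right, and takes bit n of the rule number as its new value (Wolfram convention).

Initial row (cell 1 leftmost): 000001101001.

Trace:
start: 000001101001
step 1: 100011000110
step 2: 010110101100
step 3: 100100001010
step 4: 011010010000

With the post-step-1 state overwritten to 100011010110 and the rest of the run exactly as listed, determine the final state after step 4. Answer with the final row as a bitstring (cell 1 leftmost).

011000110000

state after step 1 := 100011010110
step 2: 010110000100
step 3: 100101001010
step 4: 011000110000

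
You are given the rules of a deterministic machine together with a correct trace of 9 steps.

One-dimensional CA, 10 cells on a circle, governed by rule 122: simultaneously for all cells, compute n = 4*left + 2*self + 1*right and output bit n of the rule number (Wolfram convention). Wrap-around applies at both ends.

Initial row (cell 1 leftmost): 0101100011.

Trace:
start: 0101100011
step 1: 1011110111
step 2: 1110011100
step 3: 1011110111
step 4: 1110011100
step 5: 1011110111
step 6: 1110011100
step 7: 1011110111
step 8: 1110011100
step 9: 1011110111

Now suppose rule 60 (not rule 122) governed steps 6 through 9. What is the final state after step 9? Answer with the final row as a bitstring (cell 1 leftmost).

1100011000

(re-executing steps 6..9 under rule 60; state before step 6: 1011110111)
step 6: 0110001100
step 7: 0101001010
step 8: 0111101111
step 9: 1100011000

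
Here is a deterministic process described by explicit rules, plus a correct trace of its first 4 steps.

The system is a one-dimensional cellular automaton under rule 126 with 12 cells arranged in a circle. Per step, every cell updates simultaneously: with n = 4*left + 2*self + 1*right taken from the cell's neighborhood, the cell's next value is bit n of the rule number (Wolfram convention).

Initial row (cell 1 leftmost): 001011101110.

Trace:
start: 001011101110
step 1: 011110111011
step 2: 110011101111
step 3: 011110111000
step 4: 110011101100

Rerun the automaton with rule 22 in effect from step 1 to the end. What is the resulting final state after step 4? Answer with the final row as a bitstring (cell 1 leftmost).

100001001111

(re-executing steps 1..4 under rule 22; state before step 1: 001011101110)
step 1: 011000000001
step 2: 000100000011
step 3: 101110000100
step 4: 100001001111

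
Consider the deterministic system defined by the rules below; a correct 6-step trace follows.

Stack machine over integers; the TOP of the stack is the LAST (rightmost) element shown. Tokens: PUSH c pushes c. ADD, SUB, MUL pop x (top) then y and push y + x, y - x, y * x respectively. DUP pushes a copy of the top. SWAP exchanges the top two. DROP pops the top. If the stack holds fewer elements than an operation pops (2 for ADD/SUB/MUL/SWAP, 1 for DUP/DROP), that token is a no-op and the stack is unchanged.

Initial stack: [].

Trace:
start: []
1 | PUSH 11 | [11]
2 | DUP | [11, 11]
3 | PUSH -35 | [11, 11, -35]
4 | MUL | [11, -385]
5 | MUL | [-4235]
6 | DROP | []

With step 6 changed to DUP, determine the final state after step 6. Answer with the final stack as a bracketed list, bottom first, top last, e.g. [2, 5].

[-4235, -4235]

(re-executing from step 6 with the substitution; state before step 6: [-4235])
6 | DUP | [-4235, -4235]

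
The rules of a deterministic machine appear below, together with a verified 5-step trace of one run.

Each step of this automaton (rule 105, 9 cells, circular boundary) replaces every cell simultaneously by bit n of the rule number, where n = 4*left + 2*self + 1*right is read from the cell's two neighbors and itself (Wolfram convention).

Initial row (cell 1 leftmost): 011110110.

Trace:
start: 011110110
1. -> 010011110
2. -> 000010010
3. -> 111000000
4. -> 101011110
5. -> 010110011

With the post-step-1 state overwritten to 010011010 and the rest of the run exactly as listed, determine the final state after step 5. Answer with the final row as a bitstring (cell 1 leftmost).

001110111

state after step 1 := 010011010
2. -> 000011100
3. -> 111010101
4. -> 001101011
5. -> 001110111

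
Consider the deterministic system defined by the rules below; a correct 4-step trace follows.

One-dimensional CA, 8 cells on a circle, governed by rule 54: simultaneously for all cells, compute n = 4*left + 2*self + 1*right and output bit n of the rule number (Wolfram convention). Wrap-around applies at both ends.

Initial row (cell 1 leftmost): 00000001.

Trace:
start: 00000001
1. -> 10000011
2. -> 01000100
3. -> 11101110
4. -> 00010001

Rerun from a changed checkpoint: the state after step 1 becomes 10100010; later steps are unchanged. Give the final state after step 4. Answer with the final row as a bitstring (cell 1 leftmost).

state after step 1 := 10100010
2. -> 11110111
3. -> 00001000
4. -> 00011100

00011100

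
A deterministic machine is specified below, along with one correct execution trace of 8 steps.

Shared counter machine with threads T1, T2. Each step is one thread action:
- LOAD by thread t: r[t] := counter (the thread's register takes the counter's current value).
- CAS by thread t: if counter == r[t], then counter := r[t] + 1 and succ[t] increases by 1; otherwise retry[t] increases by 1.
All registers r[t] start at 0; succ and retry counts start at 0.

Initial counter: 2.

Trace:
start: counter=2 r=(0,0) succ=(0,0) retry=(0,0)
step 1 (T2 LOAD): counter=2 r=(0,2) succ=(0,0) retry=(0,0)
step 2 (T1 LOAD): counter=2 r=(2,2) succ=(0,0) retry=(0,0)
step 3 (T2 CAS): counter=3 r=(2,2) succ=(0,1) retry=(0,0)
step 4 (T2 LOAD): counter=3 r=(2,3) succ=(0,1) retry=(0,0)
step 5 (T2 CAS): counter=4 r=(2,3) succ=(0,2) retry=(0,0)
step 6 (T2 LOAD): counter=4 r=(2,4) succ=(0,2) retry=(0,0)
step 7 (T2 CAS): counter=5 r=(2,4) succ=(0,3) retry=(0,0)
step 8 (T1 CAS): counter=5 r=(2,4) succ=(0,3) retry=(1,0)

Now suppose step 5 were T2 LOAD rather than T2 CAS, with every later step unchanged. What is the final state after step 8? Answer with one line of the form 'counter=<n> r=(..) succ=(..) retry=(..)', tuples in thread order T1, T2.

(re-executing from step 5 with the substitution; state before step 5: counter=3 r=(2,3) succ=(0,1) retry=(0,0))
step 5 (T2 LOAD): counter=3 r=(2,3) succ=(0,1) retry=(0,0)
step 6 (T2 LOAD): counter=3 r=(2,3) succ=(0,1) retry=(0,0)
step 7 (T2 CAS): counter=4 r=(2,3) succ=(0,2) retry=(0,0)
step 8 (T1 CAS): counter=4 r=(2,3) succ=(0,2) retry=(1,0)

counter=4 r=(2,3) succ=(0,2) retry=(1,0)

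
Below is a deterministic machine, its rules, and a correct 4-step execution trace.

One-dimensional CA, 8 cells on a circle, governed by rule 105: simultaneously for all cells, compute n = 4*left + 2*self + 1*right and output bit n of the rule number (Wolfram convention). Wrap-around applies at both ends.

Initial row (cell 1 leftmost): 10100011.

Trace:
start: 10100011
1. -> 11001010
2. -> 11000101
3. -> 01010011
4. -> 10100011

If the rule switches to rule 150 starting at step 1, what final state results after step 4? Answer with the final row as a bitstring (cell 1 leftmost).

(re-executing steps 1..4 under rule 150; state before step 1: 10100011)
1. -> 00110101
2. -> 11000101
3. -> 10101100
4. -> 10100011

10100011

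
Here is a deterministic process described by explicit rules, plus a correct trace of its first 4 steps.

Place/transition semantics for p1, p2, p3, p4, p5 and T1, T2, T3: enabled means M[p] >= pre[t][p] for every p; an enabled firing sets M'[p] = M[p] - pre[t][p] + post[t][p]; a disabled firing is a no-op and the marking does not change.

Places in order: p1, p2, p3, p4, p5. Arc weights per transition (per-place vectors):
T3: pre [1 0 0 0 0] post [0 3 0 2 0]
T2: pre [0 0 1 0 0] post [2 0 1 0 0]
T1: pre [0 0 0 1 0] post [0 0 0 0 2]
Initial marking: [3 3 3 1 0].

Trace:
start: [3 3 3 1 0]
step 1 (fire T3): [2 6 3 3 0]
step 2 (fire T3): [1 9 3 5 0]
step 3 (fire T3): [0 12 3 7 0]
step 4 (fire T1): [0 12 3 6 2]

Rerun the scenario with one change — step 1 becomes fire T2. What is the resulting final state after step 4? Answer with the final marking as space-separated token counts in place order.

(re-executing from step 1 with the substitution; state before step 1: [3 3 3 1 0])
step 1 (fire T2): [5 3 3 1 0]
step 2 (fire T3): [4 6 3 3 0]
step 3 (fire T3): [3 9 3 5 0]
step 4 (fire T1): [3 9 3 4 2]

3 9 3 4 2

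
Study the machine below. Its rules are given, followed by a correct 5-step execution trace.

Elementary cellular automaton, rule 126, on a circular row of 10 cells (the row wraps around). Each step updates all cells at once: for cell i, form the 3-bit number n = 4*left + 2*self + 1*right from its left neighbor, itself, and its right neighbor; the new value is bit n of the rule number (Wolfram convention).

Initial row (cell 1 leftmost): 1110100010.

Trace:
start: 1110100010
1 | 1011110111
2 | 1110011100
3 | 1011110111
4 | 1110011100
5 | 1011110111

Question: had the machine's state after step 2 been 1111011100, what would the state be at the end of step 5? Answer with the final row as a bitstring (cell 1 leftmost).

state after step 2 := 1111011100
3 | 1001110111
4 | 1111011100
5 | 1001110111

1001110111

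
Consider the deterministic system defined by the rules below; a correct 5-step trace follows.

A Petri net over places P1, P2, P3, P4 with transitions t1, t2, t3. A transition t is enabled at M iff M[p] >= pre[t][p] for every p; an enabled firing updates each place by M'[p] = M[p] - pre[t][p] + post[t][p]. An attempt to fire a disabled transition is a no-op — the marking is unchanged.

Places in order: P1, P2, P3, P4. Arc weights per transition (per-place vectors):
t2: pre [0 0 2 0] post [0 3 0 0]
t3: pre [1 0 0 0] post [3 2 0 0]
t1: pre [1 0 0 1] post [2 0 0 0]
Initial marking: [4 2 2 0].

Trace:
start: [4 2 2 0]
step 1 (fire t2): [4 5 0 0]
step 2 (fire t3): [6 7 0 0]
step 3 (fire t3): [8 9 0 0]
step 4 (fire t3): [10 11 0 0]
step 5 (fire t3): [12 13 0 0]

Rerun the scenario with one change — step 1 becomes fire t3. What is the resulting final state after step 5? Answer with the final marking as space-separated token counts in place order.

14 12 2 0

(re-executing from step 1 with the substitution; state before step 1: [4 2 2 0])
step 1 (fire t3): [6 4 2 0]
step 2 (fire t3): [8 6 2 0]
step 3 (fire t3): [10 8 2 0]
step 4 (fire t3): [12 10 2 0]
step 5 (fire t3): [14 12 2 0]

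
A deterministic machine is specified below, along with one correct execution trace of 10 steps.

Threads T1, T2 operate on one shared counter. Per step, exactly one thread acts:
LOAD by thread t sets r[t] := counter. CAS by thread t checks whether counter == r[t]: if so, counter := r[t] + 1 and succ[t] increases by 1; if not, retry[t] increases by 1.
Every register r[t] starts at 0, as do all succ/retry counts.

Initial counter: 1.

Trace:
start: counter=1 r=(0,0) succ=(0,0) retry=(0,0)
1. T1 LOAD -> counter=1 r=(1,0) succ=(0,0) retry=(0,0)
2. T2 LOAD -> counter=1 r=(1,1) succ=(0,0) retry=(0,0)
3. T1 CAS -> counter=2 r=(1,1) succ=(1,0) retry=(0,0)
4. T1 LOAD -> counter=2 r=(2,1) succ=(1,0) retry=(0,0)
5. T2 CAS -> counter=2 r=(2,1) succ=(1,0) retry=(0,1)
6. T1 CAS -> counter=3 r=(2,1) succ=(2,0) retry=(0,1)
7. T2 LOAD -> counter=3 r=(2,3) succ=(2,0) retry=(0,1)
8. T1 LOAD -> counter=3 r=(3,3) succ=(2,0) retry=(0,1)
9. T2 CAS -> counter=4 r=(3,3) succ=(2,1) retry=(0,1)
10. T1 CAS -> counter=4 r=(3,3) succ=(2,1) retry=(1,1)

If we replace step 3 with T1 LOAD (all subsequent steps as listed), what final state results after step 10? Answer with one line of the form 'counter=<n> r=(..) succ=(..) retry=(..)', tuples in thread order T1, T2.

(re-executing from step 3 with the substitution; state before step 3: counter=1 r=(1,1) succ=(0,0) retry=(0,0))
3. T1 LOAD -> counter=1 r=(1,1) succ=(0,0) retry=(0,0)
4. T1 LOAD -> counter=1 r=(1,1) succ=(0,0) retry=(0,0)
5. T2 CAS -> counter=2 r=(1,1) succ=(0,1) retry=(0,0)
6. T1 CAS -> counter=2 r=(1,1) succ=(0,1) retry=(1,0)
7. T2 LOAD -> counter=2 r=(1,2) succ=(0,1) retry=(1,0)
8. T1 LOAD -> counter=2 r=(2,2) succ=(0,1) retry=(1,0)
9. T2 CAS -> counter=3 r=(2,2) succ=(0,2) retry=(1,0)
10. T1 CAS -> counter=3 r=(2,2) succ=(0,2) retry=(2,0)

counter=3 r=(2,2) succ=(0,2) retry=(2,0)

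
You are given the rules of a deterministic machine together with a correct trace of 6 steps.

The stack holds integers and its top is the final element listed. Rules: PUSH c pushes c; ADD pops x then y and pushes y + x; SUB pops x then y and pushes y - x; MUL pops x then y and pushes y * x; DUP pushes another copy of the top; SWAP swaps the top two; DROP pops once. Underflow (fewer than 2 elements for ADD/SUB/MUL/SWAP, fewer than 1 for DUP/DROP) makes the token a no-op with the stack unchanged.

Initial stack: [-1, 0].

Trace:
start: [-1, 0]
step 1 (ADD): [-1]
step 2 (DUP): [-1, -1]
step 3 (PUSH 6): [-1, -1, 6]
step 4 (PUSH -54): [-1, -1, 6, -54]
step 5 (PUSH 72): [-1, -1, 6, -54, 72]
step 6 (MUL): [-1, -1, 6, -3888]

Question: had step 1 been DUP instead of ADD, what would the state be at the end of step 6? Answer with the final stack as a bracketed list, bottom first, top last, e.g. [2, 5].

[-1, 0, 0, 0, 6, -3888]

(re-executing from step 1 with the substitution; state before step 1: [-1, 0])
step 1 (DUP): [-1, 0, 0]
step 2 (DUP): [-1, 0, 0, 0]
step 3 (PUSH 6): [-1, 0, 0, 0, 6]
step 4 (PUSH -54): [-1, 0, 0, 0, 6, -54]
step 5 (PUSH 72): [-1, 0, 0, 0, 6, -54, 72]
step 6 (MUL): [-1, 0, 0, 0, 6, -3888]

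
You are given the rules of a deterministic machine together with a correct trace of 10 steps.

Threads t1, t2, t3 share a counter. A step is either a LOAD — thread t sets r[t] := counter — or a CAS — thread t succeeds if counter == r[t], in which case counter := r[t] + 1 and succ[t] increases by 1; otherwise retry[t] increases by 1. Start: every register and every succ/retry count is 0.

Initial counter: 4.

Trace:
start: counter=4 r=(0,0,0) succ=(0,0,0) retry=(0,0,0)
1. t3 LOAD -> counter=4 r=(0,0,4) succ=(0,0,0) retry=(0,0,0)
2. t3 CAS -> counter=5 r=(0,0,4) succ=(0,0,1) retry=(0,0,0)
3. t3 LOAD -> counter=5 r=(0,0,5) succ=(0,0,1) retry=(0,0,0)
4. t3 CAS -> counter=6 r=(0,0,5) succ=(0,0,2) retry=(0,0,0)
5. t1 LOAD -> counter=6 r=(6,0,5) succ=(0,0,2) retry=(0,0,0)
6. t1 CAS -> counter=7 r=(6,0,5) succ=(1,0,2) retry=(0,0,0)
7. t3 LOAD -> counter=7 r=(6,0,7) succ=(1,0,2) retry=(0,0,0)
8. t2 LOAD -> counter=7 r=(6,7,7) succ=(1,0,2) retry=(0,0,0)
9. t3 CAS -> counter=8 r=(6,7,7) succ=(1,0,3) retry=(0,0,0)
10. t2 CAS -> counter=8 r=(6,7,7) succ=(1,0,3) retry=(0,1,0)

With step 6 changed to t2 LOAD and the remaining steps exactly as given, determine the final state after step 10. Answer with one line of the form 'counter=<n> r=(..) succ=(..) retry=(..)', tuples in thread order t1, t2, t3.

(re-executing from step 6 with the substitution; state before step 6: counter=6 r=(6,0,5) succ=(0,0,2) retry=(0,0,0))
6. t2 LOAD -> counter=6 r=(6,6,5) succ=(0,0,2) retry=(0,0,0)
7. t3 LOAD -> counter=6 r=(6,6,6) succ=(0,0,2) retry=(0,0,0)
8. t2 LOAD -> counter=6 r=(6,6,6) succ=(0,0,2) retry=(0,0,0)
9. t3 CAS -> counter=7 r=(6,6,6) succ=(0,0,3) retry=(0,0,0)
10. t2 CAS -> counter=7 r=(6,6,6) succ=(0,0,3) retry=(0,1,0)

counter=7 r=(6,6,6) succ=(0,0,3) retry=(0,1,0)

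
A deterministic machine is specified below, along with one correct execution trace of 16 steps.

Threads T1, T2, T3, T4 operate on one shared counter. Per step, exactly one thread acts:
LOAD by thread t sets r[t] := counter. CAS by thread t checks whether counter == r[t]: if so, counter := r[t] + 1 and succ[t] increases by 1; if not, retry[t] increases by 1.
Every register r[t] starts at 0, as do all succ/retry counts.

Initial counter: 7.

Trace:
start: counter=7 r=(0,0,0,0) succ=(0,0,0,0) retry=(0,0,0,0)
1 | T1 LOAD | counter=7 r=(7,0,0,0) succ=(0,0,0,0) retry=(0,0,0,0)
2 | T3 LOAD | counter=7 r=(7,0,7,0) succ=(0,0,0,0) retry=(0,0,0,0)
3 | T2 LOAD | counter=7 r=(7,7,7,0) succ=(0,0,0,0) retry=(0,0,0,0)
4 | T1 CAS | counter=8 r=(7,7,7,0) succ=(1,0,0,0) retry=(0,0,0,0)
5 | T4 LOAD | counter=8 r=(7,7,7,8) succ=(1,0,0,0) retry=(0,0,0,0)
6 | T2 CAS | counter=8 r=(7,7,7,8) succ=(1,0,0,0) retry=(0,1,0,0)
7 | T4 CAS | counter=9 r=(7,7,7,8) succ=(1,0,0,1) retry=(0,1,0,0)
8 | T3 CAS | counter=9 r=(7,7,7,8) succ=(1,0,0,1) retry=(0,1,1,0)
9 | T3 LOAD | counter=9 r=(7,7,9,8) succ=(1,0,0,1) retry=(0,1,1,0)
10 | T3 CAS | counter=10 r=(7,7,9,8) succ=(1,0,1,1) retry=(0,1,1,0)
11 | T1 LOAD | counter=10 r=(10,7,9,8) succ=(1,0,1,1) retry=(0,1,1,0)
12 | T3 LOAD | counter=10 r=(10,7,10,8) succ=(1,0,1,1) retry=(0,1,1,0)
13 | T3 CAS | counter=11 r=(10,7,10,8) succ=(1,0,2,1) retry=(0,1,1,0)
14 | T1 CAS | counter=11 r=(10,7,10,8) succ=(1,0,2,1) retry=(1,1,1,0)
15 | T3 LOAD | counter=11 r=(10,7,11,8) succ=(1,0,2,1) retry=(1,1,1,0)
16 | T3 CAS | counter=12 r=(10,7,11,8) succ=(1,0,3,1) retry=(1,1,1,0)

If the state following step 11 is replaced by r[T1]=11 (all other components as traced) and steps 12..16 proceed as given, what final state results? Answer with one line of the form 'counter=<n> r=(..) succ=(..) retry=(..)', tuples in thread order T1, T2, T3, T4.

counter=13 r=(11,7,12,8) succ=(2,0,3,1) retry=(0,1,1,0)

state after step 11 := counter=10 r=(11,7,9,8) succ=(1,0,1,1) retry=(0,1,1,0)
12 | T3 LOAD | counter=10 r=(11,7,10,8) succ=(1,0,1,1) retry=(0,1,1,0)
13 | T3 CAS | counter=11 r=(11,7,10,8) succ=(1,0,2,1) retry=(0,1,1,0)
14 | T1 CAS | counter=12 r=(11,7,10,8) succ=(2,0,2,1) retry=(0,1,1,0)
15 | T3 LOAD | counter=12 r=(11,7,12,8) succ=(2,0,2,1) retry=(0,1,1,0)
16 | T3 CAS | counter=13 r=(11,7,12,8) succ=(2,0,3,1) retry=(0,1,1,0)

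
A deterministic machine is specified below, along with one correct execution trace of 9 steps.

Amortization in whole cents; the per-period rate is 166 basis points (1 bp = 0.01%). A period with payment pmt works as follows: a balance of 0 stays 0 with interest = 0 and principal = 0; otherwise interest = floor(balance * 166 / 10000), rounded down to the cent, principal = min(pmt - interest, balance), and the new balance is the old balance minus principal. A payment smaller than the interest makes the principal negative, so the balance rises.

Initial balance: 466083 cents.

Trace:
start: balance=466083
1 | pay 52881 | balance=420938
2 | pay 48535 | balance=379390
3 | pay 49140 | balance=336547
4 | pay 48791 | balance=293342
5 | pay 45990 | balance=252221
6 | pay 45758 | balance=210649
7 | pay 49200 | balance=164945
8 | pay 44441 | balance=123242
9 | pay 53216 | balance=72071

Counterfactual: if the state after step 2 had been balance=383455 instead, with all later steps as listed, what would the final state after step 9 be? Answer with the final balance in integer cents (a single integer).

state after step 2 := balance=383455
3 | pay 49140 | balance=340680
4 | pay 48791 | balance=297544
5 | pay 45990 | balance=256493
6 | pay 45758 | balance=214992
7 | pay 49200 | balance=169360
8 | pay 44441 | balance=127730
9 | pay 53216 | balance=76634

76634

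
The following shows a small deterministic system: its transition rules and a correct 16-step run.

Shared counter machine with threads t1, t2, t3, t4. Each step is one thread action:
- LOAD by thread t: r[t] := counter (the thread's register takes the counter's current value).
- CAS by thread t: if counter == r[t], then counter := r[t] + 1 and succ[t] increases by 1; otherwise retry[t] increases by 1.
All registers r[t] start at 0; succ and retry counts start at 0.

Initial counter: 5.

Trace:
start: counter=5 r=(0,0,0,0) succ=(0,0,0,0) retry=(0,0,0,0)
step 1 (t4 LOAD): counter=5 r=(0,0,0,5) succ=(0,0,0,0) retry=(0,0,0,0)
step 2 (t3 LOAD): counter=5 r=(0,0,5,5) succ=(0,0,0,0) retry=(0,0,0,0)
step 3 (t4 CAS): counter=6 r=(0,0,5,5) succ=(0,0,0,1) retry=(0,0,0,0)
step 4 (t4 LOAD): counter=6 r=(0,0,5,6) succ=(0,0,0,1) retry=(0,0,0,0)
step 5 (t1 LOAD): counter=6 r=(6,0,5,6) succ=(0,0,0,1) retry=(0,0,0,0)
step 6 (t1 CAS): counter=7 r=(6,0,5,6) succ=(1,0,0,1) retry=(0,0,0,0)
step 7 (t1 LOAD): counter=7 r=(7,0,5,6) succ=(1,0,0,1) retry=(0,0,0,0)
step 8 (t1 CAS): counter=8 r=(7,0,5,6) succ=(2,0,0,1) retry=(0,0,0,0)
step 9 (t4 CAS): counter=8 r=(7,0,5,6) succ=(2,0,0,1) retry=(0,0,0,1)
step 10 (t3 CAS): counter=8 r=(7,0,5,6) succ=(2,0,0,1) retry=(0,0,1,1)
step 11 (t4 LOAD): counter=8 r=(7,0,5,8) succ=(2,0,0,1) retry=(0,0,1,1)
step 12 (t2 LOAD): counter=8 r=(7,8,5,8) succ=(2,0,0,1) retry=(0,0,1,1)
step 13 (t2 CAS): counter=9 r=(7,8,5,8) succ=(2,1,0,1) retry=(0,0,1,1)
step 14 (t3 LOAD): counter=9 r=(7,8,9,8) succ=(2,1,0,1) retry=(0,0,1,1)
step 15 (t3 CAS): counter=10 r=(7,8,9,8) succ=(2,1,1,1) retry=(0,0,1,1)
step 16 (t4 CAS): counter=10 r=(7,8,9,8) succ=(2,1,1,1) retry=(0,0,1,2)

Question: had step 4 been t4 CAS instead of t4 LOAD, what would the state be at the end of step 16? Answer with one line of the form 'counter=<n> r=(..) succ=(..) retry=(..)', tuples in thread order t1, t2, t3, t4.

(re-executing from step 4 with the substitution; state before step 4: counter=6 r=(0,0,5,5) succ=(0,0,0,1) retry=(0,0,0,0))
step 4 (t4 CAS): counter=6 r=(0,0,5,5) succ=(0,0,0,1) retry=(0,0,0,1)
step 5 (t1 LOAD): counter=6 r=(6,0,5,5) succ=(0,0,0,1) retry=(0,0,0,1)
step 6 (t1 CAS): counter=7 r=(6,0,5,5) succ=(1,0,0,1) retry=(0,0,0,1)
step 7 (t1 LOAD): counter=7 r=(7,0,5,5) succ=(1,0,0,1) retry=(0,0,0,1)
step 8 (t1 CAS): counter=8 r=(7,0,5,5) succ=(2,0,0,1) retry=(0,0,0,1)
step 9 (t4 CAS): counter=8 r=(7,0,5,5) succ=(2,0,0,1) retry=(0,0,0,2)
step 10 (t3 CAS): counter=8 r=(7,0,5,5) succ=(2,0,0,1) retry=(0,0,1,2)
step 11 (t4 LOAD): counter=8 r=(7,0,5,8) succ=(2,0,0,1) retry=(0,0,1,2)
step 12 (t2 LOAD): counter=8 r=(7,8,5,8) succ=(2,0,0,1) retry=(0,0,1,2)
step 13 (t2 CAS): counter=9 r=(7,8,5,8) succ=(2,1,0,1) retry=(0,0,1,2)
step 14 (t3 LOAD): counter=9 r=(7,8,9,8) succ=(2,1,0,1) retry=(0,0,1,2)
step 15 (t3 CAS): counter=10 r=(7,8,9,8) succ=(2,1,1,1) retry=(0,0,1,2)
step 16 (t4 CAS): counter=10 r=(7,8,9,8) succ=(2,1,1,1) retry=(0,0,1,3)

counter=10 r=(7,8,9,8) succ=(2,1,1,1) retry=(0,0,1,3)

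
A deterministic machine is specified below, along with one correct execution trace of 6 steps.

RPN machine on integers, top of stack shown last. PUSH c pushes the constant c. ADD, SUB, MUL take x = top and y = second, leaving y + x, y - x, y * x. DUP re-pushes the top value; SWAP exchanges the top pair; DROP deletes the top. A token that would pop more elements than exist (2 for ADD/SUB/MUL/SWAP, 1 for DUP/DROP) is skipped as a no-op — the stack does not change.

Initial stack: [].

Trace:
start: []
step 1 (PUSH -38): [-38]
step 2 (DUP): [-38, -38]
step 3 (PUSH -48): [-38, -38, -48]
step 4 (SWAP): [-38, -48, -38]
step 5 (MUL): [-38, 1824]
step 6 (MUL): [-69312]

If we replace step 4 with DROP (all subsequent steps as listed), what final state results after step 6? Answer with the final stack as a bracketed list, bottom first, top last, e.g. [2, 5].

[1444]

(re-executing from step 4 with the substitution; state before step 4: [-38, -38, -48])
step 4 (DROP): [-38, -38]
step 5 (MUL): [1444]
step 6 (MUL): [1444]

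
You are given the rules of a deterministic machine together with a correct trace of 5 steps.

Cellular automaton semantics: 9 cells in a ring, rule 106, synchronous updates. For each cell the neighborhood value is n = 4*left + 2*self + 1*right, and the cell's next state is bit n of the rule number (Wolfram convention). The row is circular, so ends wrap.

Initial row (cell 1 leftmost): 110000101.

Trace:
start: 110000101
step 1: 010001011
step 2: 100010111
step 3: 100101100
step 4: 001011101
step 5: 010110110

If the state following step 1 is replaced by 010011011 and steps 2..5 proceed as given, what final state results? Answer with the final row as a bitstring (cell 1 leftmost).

110100010

state after step 1 := 010011011
step 2: 100111111
step 3: 101100000
step 4: 011100001
step 5: 110100010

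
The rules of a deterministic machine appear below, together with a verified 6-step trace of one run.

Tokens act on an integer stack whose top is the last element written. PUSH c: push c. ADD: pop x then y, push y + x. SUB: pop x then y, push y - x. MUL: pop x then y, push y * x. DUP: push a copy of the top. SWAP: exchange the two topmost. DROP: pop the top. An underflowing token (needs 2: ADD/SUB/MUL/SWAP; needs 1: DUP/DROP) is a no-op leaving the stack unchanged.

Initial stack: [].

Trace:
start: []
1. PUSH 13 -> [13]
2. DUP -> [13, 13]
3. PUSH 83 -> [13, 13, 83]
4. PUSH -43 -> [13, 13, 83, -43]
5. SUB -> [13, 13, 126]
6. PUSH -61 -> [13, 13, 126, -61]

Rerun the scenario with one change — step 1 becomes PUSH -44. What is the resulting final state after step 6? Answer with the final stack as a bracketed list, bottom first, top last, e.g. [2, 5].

[-44, -44, 126, -61]

(re-executing from step 1 with the substitution; state before step 1: [])
1. PUSH -44 -> [-44]
2. DUP -> [-44, -44]
3. PUSH 83 -> [-44, -44, 83]
4. PUSH -43 -> [-44, -44, 83, -43]
5. SUB -> [-44, -44, 126]
6. PUSH -61 -> [-44, -44, 126, -61]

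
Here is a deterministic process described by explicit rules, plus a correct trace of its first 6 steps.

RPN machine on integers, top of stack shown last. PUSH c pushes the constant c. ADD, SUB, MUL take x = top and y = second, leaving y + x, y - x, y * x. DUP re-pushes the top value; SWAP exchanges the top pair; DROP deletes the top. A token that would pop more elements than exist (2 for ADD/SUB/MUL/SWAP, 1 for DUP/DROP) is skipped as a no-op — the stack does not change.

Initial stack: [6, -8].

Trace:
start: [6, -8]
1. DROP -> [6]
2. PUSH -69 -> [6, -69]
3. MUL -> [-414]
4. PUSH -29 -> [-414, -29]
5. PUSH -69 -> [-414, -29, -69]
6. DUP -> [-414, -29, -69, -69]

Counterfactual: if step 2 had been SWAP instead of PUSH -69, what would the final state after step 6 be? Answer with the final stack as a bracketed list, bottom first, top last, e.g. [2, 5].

[6, -29, -69, -69]

(re-executing from step 2 with the substitution; state before step 2: [6])
2. SWAP -> [6]
3. MUL -> [6]
4. PUSH -29 -> [6, -29]
5. PUSH -69 -> [6, -29, -69]
6. DUP -> [6, -29, -69, -69]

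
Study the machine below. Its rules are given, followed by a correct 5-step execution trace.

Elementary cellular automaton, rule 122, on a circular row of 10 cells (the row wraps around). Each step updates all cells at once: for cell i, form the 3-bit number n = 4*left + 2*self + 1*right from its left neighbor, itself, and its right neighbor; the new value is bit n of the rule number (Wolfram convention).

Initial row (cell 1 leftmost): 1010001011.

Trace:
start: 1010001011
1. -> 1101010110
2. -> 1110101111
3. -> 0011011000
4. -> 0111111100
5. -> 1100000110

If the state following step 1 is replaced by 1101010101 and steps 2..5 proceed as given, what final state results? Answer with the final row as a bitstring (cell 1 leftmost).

state after step 1 := 1101010101
2. -> 0110101011
3. -> 1111010111
4. -> 0001101100
5. -> 0011111110

0011111110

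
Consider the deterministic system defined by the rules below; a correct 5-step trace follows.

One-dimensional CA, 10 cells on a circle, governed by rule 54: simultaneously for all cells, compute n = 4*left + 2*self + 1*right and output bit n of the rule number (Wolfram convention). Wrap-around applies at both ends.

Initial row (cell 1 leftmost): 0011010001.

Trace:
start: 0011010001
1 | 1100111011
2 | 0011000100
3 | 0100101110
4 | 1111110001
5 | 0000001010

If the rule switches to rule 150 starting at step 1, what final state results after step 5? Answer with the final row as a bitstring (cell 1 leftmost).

(re-executing steps 1..5 under rule 150; state before step 1: 0011010001)
1 | 1100011011
2 | 1010100001
3 | 0010110010
4 | 0110001111
5 | 0001010110

0001010110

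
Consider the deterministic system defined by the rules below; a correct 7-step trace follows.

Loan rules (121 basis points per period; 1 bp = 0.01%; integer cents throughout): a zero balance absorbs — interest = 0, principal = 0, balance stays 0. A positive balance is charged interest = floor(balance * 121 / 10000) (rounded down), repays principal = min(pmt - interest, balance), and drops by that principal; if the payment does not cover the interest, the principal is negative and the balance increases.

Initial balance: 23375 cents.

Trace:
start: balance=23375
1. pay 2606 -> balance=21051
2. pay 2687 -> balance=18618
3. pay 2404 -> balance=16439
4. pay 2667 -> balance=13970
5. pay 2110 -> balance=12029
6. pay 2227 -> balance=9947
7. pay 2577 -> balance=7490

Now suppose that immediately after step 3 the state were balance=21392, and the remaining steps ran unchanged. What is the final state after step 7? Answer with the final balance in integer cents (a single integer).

12686

state after step 3 := balance=21392
4. pay 2667 -> balance=18983
5. pay 2110 -> balance=17102
6. pay 2227 -> balance=15081
7. pay 2577 -> balance=12686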